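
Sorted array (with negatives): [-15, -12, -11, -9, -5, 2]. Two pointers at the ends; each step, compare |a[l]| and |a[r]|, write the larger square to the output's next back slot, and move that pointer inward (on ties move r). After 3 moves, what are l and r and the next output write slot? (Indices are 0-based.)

l=3, r=5, next write slot=2

l=0 r=5: |-15|>|2| out[5]=225, l++
l=1 r=5: |-12|>|2| out[4]=144, l++
l=2 r=5: |-11|>|2| out[3]=121, l++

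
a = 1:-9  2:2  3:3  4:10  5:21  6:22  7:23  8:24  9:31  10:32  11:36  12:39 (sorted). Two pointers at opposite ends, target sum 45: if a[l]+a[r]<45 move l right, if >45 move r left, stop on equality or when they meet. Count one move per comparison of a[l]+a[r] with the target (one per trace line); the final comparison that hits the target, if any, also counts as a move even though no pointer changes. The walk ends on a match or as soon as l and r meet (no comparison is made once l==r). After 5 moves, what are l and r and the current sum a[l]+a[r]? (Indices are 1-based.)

l=4, r=10, sum=42

l=1 r=12: -9+39=30 <45, l++
l=2 r=12: 2+39=41 <45, l++
l=3 r=12: 3+39=42 <45, l++
l=4 r=12: 10+39=49 >45, r--
l=4 r=11: 10+36=46 >45, r--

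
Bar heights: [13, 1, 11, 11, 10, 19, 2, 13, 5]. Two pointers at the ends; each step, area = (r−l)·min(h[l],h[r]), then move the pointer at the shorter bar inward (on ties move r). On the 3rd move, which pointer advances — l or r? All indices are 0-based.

r

[0,8] min(13,5)*8=40 best=40 * → r--
[0,7] min(13,13)*7=91 best=91 * → r--
[0,6] min(13,2)*6=12 best=91 → r--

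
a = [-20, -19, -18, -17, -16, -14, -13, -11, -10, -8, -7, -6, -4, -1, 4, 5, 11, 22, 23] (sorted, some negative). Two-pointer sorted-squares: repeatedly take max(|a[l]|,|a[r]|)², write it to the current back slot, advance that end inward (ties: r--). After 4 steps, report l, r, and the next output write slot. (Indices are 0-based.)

l=2, r=16, next write slot=14

[0,18] |-20|<=|23| out[18]=529 → r--
[0,17] |-20|<=|22| out[17]=484 → r--
[0,16] |-20|>|11| out[16]=400 → l++
[1,16] |-19|>|11| out[15]=361 → l++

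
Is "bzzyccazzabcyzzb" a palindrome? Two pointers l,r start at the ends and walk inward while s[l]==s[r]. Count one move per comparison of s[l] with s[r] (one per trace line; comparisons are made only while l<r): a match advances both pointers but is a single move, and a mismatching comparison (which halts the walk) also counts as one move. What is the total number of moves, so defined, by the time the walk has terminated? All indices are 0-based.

6 moves

[0,15] 'b'=='b' → l++,r--
[1,14] 'z'=='z' → l++,r--
[2,13] 'z'=='z' → l++,r--
[3,12] 'y'=='y' → l++,r--
[4,11] 'c'=='c' → l++,r--
[5,10] 'c'!='b' → stop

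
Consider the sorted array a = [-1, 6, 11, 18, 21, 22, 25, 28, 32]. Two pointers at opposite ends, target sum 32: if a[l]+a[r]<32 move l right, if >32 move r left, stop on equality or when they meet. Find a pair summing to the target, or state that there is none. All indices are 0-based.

l=0 r=8: -1+32=31 <32, l++
l=1 r=8: 6+32=38 >32, r--
l=1 r=7: 6+28=34 >32, r--
l=1 r=6: 6+25=31 <32, l++
l=2 r=6: 11+25=36 >32, r--
l=2 r=5: 11+22=33 >32, r--
l=2 r=4: 11+21=32, found

(11, 21)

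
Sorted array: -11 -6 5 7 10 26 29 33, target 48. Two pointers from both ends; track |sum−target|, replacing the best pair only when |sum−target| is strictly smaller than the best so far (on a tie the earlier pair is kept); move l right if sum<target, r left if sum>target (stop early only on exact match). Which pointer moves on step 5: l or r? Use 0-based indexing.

l

l=0 r=7: -11+33=22 d=26 *, l++
l=1 r=7: -6+33=27 d=21 *, l++
l=2 r=7: 5+33=38 d=10 *, l++
l=3 r=7: 7+33=40 d=8 *, l++
l=4 r=7: 10+33=43 d=5 *, l++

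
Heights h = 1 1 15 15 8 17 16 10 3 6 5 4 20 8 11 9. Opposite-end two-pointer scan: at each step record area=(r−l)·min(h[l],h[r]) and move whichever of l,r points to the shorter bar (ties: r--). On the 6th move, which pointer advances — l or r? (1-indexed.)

l

[1,16] min(1,9)*15=15 best=15 * → l++
[2,16] min(1,9)*14=14 best=15 → l++
[3,16] min(15,9)*13=117 best=117 * → r--
[3,15] min(15,11)*12=132 best=132 * → r--
[3,14] min(15,8)*11=88 best=132 → r--
[3,13] min(15,20)*10=150 best=150 * → l++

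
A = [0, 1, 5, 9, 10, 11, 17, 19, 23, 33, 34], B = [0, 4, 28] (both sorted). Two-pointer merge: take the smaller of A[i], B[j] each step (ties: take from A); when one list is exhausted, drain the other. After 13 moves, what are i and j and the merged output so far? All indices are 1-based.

i=11, j=4, merged so far=[0, 0, 1, 4, 5, 9, 10, 11, 17, 19, 23, 28, 33]

[i=1,j=1] A[i]=0<=B[j]=0 take 0 → i++
[i=2,j=1] A[i]=1>B[j]=0 take 0 → j++
[i=2,j=2] A[i]=1<=B[j]=4 take 1 → i++
[i=3,j=2] A[i]=5>B[j]=4 take 4 → j++
[i=3,j=3] A[i]=5<=B[j]=28 take 5 → i++
[i=4,j=3] A[i]=9<=B[j]=28 take 9 → i++
[i=5,j=3] A[i]=10<=B[j]=28 take 10 → i++
[i=6,j=3] A[i]=11<=B[j]=28 take 11 → i++
[i=7,j=3] A[i]=17<=B[j]=28 take 17 → i++
[i=8,j=3] A[i]=19<=B[j]=28 take 19 → i++
[i=9,j=3] A[i]=23<=B[j]=28 take 23 → i++
[i=10,j=3] A[i]=33>B[j]=28 take 28 → j++
[i=10,j=4] B done, take A[i]=33 → i++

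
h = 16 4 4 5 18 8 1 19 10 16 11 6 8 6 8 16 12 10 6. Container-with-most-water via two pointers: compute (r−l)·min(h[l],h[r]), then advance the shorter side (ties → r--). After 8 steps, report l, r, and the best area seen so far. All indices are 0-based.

l=0, r=10, best area=240

l=0 r=18: min(16,6)*18=108 best=108 *, r--
l=0 r=17: min(16,10)*17=170 best=170 *, r--
l=0 r=16: min(16,12)*16=192 best=192 *, r--
l=0 r=15: min(16,16)*15=240 best=240 *, r--
l=0 r=14: min(16,8)*14=112 best=240, r--
l=0 r=13: min(16,6)*13=78 best=240, r--
l=0 r=12: min(16,8)*12=96 best=240, r--
l=0 r=11: min(16,6)*11=66 best=240, r--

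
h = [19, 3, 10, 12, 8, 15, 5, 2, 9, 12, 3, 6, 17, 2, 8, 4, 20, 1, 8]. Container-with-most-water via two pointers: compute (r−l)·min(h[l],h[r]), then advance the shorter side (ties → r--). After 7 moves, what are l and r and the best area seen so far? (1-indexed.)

l=6, r=17, best area=304

[1,19] min(19,8)*18=144 best=144 * → r--
[1,18] min(19,1)*17=17 best=144 → r--
[1,17] min(19,20)*16=304 best=304 * → l++
[2,17] min(3,20)*15=45 best=304 → l++
[3,17] min(10,20)*14=140 best=304 → l++
[4,17] min(12,20)*13=156 best=304 → l++
[5,17] min(8,20)*12=96 best=304 → l++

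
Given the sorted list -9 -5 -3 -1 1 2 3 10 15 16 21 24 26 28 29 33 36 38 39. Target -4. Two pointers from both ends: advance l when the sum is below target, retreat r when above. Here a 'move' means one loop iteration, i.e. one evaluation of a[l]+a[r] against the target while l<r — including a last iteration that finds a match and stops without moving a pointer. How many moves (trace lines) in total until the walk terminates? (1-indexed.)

16 moves

[1,19] -9+39=30 >-4 → r--
[1,18] -9+38=29 >-4 → r--
[1,17] -9+36=27 >-4 → r--
[1,16] -9+33=24 >-4 → r--
[1,15] -9+29=20 >-4 → r--
[1,14] -9+28=19 >-4 → r--
[1,13] -9+26=17 >-4 → r--
[1,12] -9+24=15 >-4 → r--
[1,11] -9+21=12 >-4 → r--
[1,10] -9+16=7 >-4 → r--
[1,9] -9+15=6 >-4 → r--
[1,8] -9+10=1 >-4 → r--
[1,7] -9+3=-6 <-4 → l++
[2,7] -5+3=-2 >-4 → r--
[2,6] -5+2=-3 >-4 → r--
[2,5] -5+1=-4 → found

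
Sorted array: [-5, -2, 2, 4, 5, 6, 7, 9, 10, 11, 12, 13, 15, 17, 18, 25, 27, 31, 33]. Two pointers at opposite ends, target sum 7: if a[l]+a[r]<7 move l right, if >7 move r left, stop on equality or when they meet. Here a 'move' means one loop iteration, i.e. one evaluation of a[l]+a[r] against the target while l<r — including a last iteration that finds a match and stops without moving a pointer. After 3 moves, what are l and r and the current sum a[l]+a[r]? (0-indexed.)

l=0, r=15, sum=20

l=0 r=18: -5+33=28 >7, r--
l=0 r=17: -5+31=26 >7, r--
l=0 r=16: -5+27=22 >7, r--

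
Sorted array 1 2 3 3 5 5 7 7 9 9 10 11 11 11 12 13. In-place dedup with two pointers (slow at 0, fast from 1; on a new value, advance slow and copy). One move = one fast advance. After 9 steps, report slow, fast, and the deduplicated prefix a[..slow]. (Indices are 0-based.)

slow=5, fast=10, prefix=[1, 2, 3, 5, 7, 9]

(s=0,f=1) a[fast]=2≠a[slow]=1 write a[1]=2 → slow++,fast++
(s=1,f=2) a[fast]=3≠a[slow]=2 write a[2]=3 → slow++,fast++
(s=2,f=3) a[fast]=3=a[slow] dup → fast++
(s=2,f=4) a[fast]=5≠a[slow]=3 write a[3]=5 → slow++,fast++
(s=3,f=5) a[fast]=5=a[slow] dup → fast++
(s=3,f=6) a[fast]=7≠a[slow]=5 write a[4]=7 → slow++,fast++
(s=4,f=7) a[fast]=7=a[slow] dup → fast++
(s=4,f=8) a[fast]=9≠a[slow]=7 write a[5]=9 → slow++,fast++
(s=5,f=9) a[fast]=9=a[slow] dup → fast++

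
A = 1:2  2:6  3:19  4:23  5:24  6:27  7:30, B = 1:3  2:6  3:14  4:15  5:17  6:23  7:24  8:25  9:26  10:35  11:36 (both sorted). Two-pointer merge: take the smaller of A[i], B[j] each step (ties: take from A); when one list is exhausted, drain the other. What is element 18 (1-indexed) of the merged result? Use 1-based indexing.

merged[18] = 36

[i=1,j=1] A[i]=2<=B[j]=3 take 2 → i++
[i=2,j=1] A[i]=6>B[j]=3 take 3 → j++
[i=2,j=2] A[i]=6<=B[j]=6 take 6 → i++
[i=3,j=2] A[i]=19>B[j]=6 take 6 → j++
[i=3,j=3] A[i]=19>B[j]=14 take 14 → j++
[i=3,j=4] A[i]=19>B[j]=15 take 15 → j++
[i=3,j=5] A[i]=19>B[j]=17 take 17 → j++
[i=3,j=6] A[i]=19<=B[j]=23 take 19 → i++
[i=4,j=6] A[i]=23<=B[j]=23 take 23 → i++
[i=5,j=6] A[i]=24>B[j]=23 take 23 → j++
[i=5,j=7] A[i]=24<=B[j]=24 take 24 → i++
[i=6,j=7] A[i]=27>B[j]=24 take 24 → j++
[i=6,j=8] A[i]=27>B[j]=25 take 25 → j++
[i=6,j=9] A[i]=27>B[j]=26 take 26 → j++
[i=6,j=10] A[i]=27<=B[j]=35 take 27 → i++
[i=7,j=10] A[i]=30<=B[j]=35 take 30 → i++
[i=8,j=10] A done, take B[j]=35 → j++
[i=8,j=11] A done, take B[j]=36 → j++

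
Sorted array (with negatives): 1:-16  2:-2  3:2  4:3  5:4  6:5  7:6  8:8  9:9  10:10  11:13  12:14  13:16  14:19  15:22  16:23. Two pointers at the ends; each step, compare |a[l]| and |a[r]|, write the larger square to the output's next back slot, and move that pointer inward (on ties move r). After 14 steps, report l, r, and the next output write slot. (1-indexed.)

[1,16] |-16|<=|23| out[16]=529 → r--
[1,15] |-16|<=|22| out[15]=484 → r--
[1,14] |-16|<=|19| out[14]=361 → r--
[1,13] |-16|<=|16| out[13]=256 → r--
[1,12] |-16|>|14| out[12]=256 → l++
[2,12] |-2|<=|14| out[11]=196 → r--
[2,11] |-2|<=|13| out[10]=169 → r--
[2,10] |-2|<=|10| out[9]=100 → r--
[2,9] |-2|<=|9| out[8]=81 → r--
[2,8] |-2|<=|8| out[7]=64 → r--
[2,7] |-2|<=|6| out[6]=36 → r--
[2,6] |-2|<=|5| out[5]=25 → r--
[2,5] |-2|<=|4| out[4]=16 → r--
[2,4] |-2|<=|3| out[3]=9 → r--

l=2, r=3, next write slot=2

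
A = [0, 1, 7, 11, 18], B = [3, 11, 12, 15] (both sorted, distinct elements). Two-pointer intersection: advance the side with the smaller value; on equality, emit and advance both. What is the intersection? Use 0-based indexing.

intersection = [11]

i=0 j=0: 0<3, i++
i=1 j=0: 1<3, i++
i=2 j=0: 7>3, j++
i=2 j=1: 7<11, i++
i=3 j=1: 11==11 emit, i++,j++
i=4 j=2: 18>12, j++
i=4 j=3: 18>15, j++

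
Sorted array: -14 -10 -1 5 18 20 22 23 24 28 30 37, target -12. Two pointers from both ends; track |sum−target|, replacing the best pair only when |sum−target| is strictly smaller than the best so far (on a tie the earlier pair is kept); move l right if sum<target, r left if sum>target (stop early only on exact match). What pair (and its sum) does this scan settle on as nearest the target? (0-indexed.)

l=0 r=11: -14+37=23 d=35 *, r--
l=0 r=10: -14+30=16 d=28 *, r--
l=0 r=9: -14+28=14 d=26 *, r--
l=0 r=8: -14+24=10 d=22 *, r--
l=0 r=7: -14+23=9 d=21 *, r--
l=0 r=6: -14+22=8 d=20 *, r--
l=0 r=5: -14+20=6 d=18 *, r--
l=0 r=4: -14+18=4 d=16 *, r--
l=0 r=3: -14+5=-9 d=3 *, r--
l=0 r=2: -14+-1=-15 d=3, l++
l=1 r=2: -10+-1=-11 d=1 *, r--

pair (-10, -1) with sum -11 (|Δ|=1)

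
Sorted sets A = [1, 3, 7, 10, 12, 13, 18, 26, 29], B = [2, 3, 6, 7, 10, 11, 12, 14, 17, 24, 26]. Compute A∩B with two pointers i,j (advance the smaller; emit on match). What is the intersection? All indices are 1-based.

intersection = [3, 7, 10, 12, 26]

[i=1,j=1] 1<2 → i++
[i=2,j=1] 3>2 → j++
[i=2,j=2] 3==3 emit → i++,j++
[i=3,j=3] 7>6 → j++
[i=3,j=4] 7==7 emit → i++,j++
[i=4,j=5] 10==10 emit → i++,j++
[i=5,j=6] 12>11 → j++
[i=5,j=7] 12==12 emit → i++,j++
[i=6,j=8] 13<14 → i++
[i=7,j=8] 18>14 → j++
[i=7,j=9] 18>17 → j++
[i=7,j=10] 18<24 → i++
[i=8,j=10] 26>24 → j++
[i=8,j=11] 26==26 emit → i++,j++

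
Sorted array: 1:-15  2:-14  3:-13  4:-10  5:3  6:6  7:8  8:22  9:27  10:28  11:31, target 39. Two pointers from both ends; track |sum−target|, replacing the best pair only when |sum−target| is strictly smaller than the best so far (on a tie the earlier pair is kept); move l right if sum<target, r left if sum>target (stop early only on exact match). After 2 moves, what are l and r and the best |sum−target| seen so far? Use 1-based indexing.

l=3, r=11, best |Δ|=22

[1,11] -15+31=16 d=23 * → l++
[2,11] -14+31=17 d=22 * → l++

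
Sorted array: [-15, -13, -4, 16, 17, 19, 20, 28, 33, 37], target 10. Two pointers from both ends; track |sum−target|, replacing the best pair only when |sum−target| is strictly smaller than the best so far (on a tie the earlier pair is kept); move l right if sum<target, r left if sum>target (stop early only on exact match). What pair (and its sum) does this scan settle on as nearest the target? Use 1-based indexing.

l=1 r=10: -15+37=22 d=12 *, r--
l=1 r=9: -15+33=18 d=8 *, r--
l=1 r=8: -15+28=13 d=3 *, r--
l=1 r=7: -15+20=5 d=5, l++
l=2 r=7: -13+20=7 d=3, l++
l=3 r=7: -4+20=16 d=6, r--
l=3 r=6: -4+19=15 d=5, r--
l=3 r=5: -4+17=13 d=3, r--
l=3 r=4: -4+16=12 d=2 *, r--

pair (-4, 16) with sum 12 (|Δ|=2)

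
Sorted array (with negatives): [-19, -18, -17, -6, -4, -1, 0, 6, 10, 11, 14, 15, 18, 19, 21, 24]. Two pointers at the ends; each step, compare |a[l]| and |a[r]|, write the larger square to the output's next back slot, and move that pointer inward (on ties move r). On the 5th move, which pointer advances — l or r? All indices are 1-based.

l=1 r=16: |-19|<=|24| out[16]=576, r--
l=1 r=15: |-19|<=|21| out[15]=441, r--
l=1 r=14: |-19|<=|19| out[14]=361, r--
l=1 r=13: |-19|>|18| out[13]=361, l++
l=2 r=13: |-18|<=|18| out[12]=324, r--

r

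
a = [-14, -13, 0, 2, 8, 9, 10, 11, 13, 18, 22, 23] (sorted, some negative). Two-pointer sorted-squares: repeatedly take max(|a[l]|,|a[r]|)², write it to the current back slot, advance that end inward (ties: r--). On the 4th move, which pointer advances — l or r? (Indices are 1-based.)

l=1 r=12: |-14|<=|23| out[12]=529, r--
l=1 r=11: |-14|<=|22| out[11]=484, r--
l=1 r=10: |-14|<=|18| out[10]=324, r--
l=1 r=9: |-14|>|13| out[9]=196, l++

l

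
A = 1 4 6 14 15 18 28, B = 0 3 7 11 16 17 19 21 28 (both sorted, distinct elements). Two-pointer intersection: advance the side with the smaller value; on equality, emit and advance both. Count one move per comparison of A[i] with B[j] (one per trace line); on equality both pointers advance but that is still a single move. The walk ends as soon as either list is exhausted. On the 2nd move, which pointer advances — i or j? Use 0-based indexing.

i

[i=0,j=0] 1>0 → j++
[i=0,j=1] 1<3 → i++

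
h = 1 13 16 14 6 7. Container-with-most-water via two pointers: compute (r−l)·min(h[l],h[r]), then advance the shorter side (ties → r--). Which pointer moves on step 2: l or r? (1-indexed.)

l=1 r=6: min(1,7)*5=5 best=5 *, l++
l=2 r=6: min(13,7)*4=28 best=28 *, r--

r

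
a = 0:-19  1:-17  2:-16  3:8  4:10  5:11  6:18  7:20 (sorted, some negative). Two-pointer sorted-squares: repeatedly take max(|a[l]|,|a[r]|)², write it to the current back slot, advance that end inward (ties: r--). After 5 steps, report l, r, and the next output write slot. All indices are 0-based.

l=0 r=7: |-19|<=|20| out[7]=400, r--
l=0 r=6: |-19|>|18| out[6]=361, l++
l=1 r=6: |-17|<=|18| out[5]=324, r--
l=1 r=5: |-17|>|11| out[4]=289, l++
l=2 r=5: |-16|>|11| out[3]=256, l++

l=3, r=5, next write slot=2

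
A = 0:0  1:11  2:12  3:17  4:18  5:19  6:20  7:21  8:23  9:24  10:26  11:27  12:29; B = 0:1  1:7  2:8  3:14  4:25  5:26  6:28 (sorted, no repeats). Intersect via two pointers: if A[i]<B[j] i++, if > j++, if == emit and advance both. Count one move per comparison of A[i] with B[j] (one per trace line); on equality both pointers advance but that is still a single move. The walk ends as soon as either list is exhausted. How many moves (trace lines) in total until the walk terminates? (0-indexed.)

18 moves

i=0 j=0: 0<1, i++
i=1 j=0: 11>1, j++
i=1 j=1: 11>7, j++
i=1 j=2: 11>8, j++
i=1 j=3: 11<14, i++
i=2 j=3: 12<14, i++
i=3 j=3: 17>14, j++
i=3 j=4: 17<25, i++
i=4 j=4: 18<25, i++
i=5 j=4: 19<25, i++
i=6 j=4: 20<25, i++
i=7 j=4: 21<25, i++
i=8 j=4: 23<25, i++
i=9 j=4: 24<25, i++
i=10 j=4: 26>25, j++
i=10 j=5: 26==26 emit, i++,j++
i=11 j=6: 27<28, i++
i=12 j=6: 29>28, j++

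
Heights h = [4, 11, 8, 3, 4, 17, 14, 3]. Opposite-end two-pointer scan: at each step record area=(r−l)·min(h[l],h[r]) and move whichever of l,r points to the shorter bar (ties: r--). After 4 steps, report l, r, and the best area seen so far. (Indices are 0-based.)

l=0 r=7: min(4,3)*7=21 best=21 *, r--
l=0 r=6: min(4,14)*6=24 best=24 *, l++
l=1 r=6: min(11,14)*5=55 best=55 *, l++
l=2 r=6: min(8,14)*4=32 best=55, l++

l=3, r=6, best area=55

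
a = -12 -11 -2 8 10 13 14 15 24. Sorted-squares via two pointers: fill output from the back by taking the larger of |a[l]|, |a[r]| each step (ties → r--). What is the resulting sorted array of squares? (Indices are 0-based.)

[4, 64, 100, 121, 144, 169, 196, 225, 576]

[0,8] |-12|<=|24| out[8]=576 → r--
[0,7] |-12|<=|15| out[7]=225 → r--
[0,6] |-12|<=|14| out[6]=196 → r--
[0,5] |-12|<=|13| out[5]=169 → r--
[0,4] |-12|>|10| out[4]=144 → l++
[1,4] |-11|>|10| out[3]=121 → l++
[2,4] |-2|<=|10| out[2]=100 → r--
[2,3] |-2|<=|8| out[1]=64 → r--
[2,2] |-2|<=|-2| out[0]=4 → r--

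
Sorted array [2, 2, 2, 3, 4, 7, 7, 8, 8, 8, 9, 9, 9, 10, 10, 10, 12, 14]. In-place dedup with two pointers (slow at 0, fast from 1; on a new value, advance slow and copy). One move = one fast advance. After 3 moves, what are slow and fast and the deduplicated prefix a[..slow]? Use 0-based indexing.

slow=1, fast=4, prefix=[2, 3]

(s=0,f=1) a[fast]=2=a[slow] dup → fast++
(s=0,f=2) a[fast]=2=a[slow] dup → fast++
(s=0,f=3) a[fast]=3≠a[slow]=2 write a[1]=3 → slow++,fast++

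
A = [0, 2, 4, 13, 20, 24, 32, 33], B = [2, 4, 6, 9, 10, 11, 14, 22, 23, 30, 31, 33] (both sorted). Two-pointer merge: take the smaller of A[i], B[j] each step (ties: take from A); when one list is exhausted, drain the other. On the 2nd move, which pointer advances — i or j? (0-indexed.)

i

[i=0,j=0] A[i]=0<=B[j]=2 take 0 → i++
[i=1,j=0] A[i]=2<=B[j]=2 take 2 → i++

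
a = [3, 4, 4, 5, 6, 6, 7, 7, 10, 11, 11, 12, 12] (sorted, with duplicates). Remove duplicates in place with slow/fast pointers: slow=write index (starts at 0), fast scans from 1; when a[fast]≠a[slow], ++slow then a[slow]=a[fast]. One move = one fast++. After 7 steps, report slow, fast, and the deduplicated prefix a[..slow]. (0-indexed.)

(s=0,f=1) a[fast]=4≠a[slow]=3 write a[1]=4 → slow++,fast++
(s=1,f=2) a[fast]=4=a[slow] dup → fast++
(s=1,f=3) a[fast]=5≠a[slow]=4 write a[2]=5 → slow++,fast++
(s=2,f=4) a[fast]=6≠a[slow]=5 write a[3]=6 → slow++,fast++
(s=3,f=5) a[fast]=6=a[slow] dup → fast++
(s=3,f=6) a[fast]=7≠a[slow]=6 write a[4]=7 → slow++,fast++
(s=4,f=7) a[fast]=7=a[slow] dup → fast++

slow=4, fast=8, prefix=[3, 4, 5, 6, 7]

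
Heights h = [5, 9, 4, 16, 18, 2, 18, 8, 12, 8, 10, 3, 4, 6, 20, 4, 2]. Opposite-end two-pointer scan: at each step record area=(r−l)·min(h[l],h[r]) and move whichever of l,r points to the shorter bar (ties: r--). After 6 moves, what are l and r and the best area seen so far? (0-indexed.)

l=4, r=14, best area=176

[0,16] min(5,2)*16=32 best=32 * → r--
[0,15] min(5,4)*15=60 best=60 * → r--
[0,14] min(5,20)*14=70 best=70 * → l++
[1,14] min(9,20)*13=117 best=117 * → l++
[2,14] min(4,20)*12=48 best=117 → l++
[3,14] min(16,20)*11=176 best=176 * → l++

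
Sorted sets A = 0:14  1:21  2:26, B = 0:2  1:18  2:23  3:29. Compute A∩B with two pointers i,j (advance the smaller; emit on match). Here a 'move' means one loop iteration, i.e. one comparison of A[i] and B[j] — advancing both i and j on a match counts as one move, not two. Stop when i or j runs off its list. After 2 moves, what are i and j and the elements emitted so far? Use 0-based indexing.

i=0 j=0: 14>2, j++
i=0 j=1: 14<18, i++

i=1, j=1, emitted=[]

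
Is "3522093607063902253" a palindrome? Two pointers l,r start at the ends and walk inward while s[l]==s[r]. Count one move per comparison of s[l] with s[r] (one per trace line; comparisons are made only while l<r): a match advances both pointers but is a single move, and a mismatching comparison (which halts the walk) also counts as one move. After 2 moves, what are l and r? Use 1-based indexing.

l=3, r=17

l=1 r=19: '3'=='3', l++,r--
l=2 r=18: '5'=='5', l++,r--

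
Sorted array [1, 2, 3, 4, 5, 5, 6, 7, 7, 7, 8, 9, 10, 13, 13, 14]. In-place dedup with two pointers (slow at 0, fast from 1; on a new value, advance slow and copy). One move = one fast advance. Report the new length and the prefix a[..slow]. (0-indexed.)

length 12; prefix = [1, 2, 3, 4, 5, 6, 7, 8, 9, 10, 13, 14]

(s=0,f=1) a[fast]=2≠a[slow]=1 write a[1]=2 → slow++,fast++
(s=1,f=2) a[fast]=3≠a[slow]=2 write a[2]=3 → slow++,fast++
(s=2,f=3) a[fast]=4≠a[slow]=3 write a[3]=4 → slow++,fast++
(s=3,f=4) a[fast]=5≠a[slow]=4 write a[4]=5 → slow++,fast++
(s=4,f=5) a[fast]=5=a[slow] dup → fast++
(s=4,f=6) a[fast]=6≠a[slow]=5 write a[5]=6 → slow++,fast++
(s=5,f=7) a[fast]=7≠a[slow]=6 write a[6]=7 → slow++,fast++
(s=6,f=8) a[fast]=7=a[slow] dup → fast++
(s=6,f=9) a[fast]=7=a[slow] dup → fast++
(s=6,f=10) a[fast]=8≠a[slow]=7 write a[7]=8 → slow++,fast++
(s=7,f=11) a[fast]=9≠a[slow]=8 write a[8]=9 → slow++,fast++
(s=8,f=12) a[fast]=10≠a[slow]=9 write a[9]=10 → slow++,fast++
(s=9,f=13) a[fast]=13≠a[slow]=10 write a[10]=13 → slow++,fast++
(s=10,f=14) a[fast]=13=a[slow] dup → fast++
(s=10,f=15) a[fast]=14≠a[slow]=13 write a[11]=14 → slow++,fast++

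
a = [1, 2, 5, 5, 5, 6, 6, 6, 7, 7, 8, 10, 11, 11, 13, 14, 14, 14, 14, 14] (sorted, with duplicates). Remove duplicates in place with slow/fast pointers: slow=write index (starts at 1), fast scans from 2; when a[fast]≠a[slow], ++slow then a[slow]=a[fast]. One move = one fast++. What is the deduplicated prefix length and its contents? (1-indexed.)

slow=1 fast=2: a[fast]=2≠a[slow]=1 write a[2]=2, slow++,fast++
slow=2 fast=3: a[fast]=5≠a[slow]=2 write a[3]=5, slow++,fast++
slow=3 fast=4: a[fast]=5=a[slow] dup, fast++
slow=3 fast=5: a[fast]=5=a[slow] dup, fast++
slow=3 fast=6: a[fast]=6≠a[slow]=5 write a[4]=6, slow++,fast++
slow=4 fast=7: a[fast]=6=a[slow] dup, fast++
slow=4 fast=8: a[fast]=6=a[slow] dup, fast++
slow=4 fast=9: a[fast]=7≠a[slow]=6 write a[5]=7, slow++,fast++
slow=5 fast=10: a[fast]=7=a[slow] dup, fast++
slow=5 fast=11: a[fast]=8≠a[slow]=7 write a[6]=8, slow++,fast++
slow=6 fast=12: a[fast]=10≠a[slow]=8 write a[7]=10, slow++,fast++
slow=7 fast=13: a[fast]=11≠a[slow]=10 write a[8]=11, slow++,fast++
slow=8 fast=14: a[fast]=11=a[slow] dup, fast++
slow=8 fast=15: a[fast]=13≠a[slow]=11 write a[9]=13, slow++,fast++
slow=9 fast=16: a[fast]=14≠a[slow]=13 write a[10]=14, slow++,fast++
slow=10 fast=17: a[fast]=14=a[slow] dup, fast++
slow=10 fast=18: a[fast]=14=a[slow] dup, fast++
slow=10 fast=19: a[fast]=14=a[slow] dup, fast++
slow=10 fast=20: a[fast]=14=a[slow] dup, fast++

length 10; prefix = [1, 2, 5, 6, 7, 8, 10, 11, 13, 14]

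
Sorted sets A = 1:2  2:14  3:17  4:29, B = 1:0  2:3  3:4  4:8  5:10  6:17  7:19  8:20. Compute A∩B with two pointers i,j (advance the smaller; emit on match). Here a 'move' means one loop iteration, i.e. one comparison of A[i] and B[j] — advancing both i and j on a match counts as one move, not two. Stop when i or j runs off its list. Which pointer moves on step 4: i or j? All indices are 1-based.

[i=1,j=1] 2>0 → j++
[i=1,j=2] 2<3 → i++
[i=2,j=2] 14>3 → j++
[i=2,j=3] 14>4 → j++

j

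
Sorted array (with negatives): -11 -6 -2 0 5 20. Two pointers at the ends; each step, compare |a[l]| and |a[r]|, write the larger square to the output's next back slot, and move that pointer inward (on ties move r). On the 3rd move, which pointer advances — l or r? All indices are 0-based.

[0,5] |-11|<=|20| out[5]=400 → r--
[0,4] |-11|>|5| out[4]=121 → l++
[1,4] |-6|>|5| out[3]=36 → l++

l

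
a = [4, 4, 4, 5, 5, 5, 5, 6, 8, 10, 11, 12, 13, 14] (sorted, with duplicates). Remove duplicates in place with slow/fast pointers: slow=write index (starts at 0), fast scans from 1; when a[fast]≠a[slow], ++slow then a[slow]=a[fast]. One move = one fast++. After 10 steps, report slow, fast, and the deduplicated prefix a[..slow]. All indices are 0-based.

(s=0,f=1) a[fast]=4=a[slow] dup → fast++
(s=0,f=2) a[fast]=4=a[slow] dup → fast++
(s=0,f=3) a[fast]=5≠a[slow]=4 write a[1]=5 → slow++,fast++
(s=1,f=4) a[fast]=5=a[slow] dup → fast++
(s=1,f=5) a[fast]=5=a[slow] dup → fast++
(s=1,f=6) a[fast]=5=a[slow] dup → fast++
(s=1,f=7) a[fast]=6≠a[slow]=5 write a[2]=6 → slow++,fast++
(s=2,f=8) a[fast]=8≠a[slow]=6 write a[3]=8 → slow++,fast++
(s=3,f=9) a[fast]=10≠a[slow]=8 write a[4]=10 → slow++,fast++
(s=4,f=10) a[fast]=11≠a[slow]=10 write a[5]=11 → slow++,fast++

slow=5, fast=11, prefix=[4, 5, 6, 8, 10, 11]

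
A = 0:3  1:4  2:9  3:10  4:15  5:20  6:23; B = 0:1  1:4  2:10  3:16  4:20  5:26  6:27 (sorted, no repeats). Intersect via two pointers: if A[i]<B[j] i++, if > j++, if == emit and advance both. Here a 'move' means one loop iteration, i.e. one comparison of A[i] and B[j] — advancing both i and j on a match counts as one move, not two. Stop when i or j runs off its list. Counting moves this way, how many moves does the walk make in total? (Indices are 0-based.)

9 moves

[i=0,j=0] 3>1 → j++
[i=0,j=1] 3<4 → i++
[i=1,j=1] 4==4 emit → i++,j++
[i=2,j=2] 9<10 → i++
[i=3,j=2] 10==10 emit → i++,j++
[i=4,j=3] 15<16 → i++
[i=5,j=3] 20>16 → j++
[i=5,j=4] 20==20 emit → i++,j++
[i=6,j=5] 23<26 → i++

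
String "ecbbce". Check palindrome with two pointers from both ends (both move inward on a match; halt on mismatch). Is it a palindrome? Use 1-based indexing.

l=1 r=6: 'e'=='e', l++,r--
l=2 r=5: 'c'=='c', l++,r--
l=3 r=4: 'b'=='b', l++,r--

palindrome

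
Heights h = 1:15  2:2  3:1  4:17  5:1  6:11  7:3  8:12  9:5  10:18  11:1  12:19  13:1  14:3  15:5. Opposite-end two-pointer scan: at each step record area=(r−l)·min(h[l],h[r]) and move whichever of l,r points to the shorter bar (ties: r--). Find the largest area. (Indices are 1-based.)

max area = 165

[1,15] min(15,5)*14=70 best=70 * → r--
[1,14] min(15,3)*13=39 best=70 → r--
[1,13] min(15,1)*12=12 best=70 → r--
[1,12] min(15,19)*11=165 best=165 * → l++
[2,12] min(2,19)*10=20 best=165 → l++
[3,12] min(1,19)*9=9 best=165 → l++
[4,12] min(17,19)*8=136 best=165 → l++
[5,12] min(1,19)*7=7 best=165 → l++
[6,12] min(11,19)*6=66 best=165 → l++
[7,12] min(3,19)*5=15 best=165 → l++
[8,12] min(12,19)*4=48 best=165 → l++
[9,12] min(5,19)*3=15 best=165 → l++
[10,12] min(18,19)*2=36 best=165 → l++
[11,12] min(1,19)*1=1 best=165 → l++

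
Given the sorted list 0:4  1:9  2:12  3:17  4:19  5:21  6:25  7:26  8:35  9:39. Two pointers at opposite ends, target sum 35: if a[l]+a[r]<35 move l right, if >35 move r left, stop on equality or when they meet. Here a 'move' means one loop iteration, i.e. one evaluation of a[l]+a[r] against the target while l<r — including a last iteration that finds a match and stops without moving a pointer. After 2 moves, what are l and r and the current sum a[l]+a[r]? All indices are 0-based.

l=0, r=7, sum=30

[0,9] 4+39=43 >35 → r--
[0,8] 4+35=39 >35 → r--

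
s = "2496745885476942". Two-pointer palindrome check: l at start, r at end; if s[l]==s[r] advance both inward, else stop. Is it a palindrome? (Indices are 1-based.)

[1,16] '2'=='2' → l++,r--
[2,15] '4'=='4' → l++,r--
[3,14] '9'=='9' → l++,r--
[4,13] '6'=='6' → l++,r--
[5,12] '7'=='7' → l++,r--
[6,11] '4'=='4' → l++,r--
[7,10] '5'=='5' → l++,r--
[8,9] '8'=='8' → l++,r--

palindrome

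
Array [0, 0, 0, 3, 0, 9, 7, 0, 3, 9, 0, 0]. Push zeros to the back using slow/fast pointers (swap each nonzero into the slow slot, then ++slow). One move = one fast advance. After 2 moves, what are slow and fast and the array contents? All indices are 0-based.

slow=0, fast=2, a=[0, 0, 0, 3, 0, 9, 7, 0, 3, 9, 0, 0]

(s=0,f=0) a[fast]=0 → fast++
(s=0,f=1) a[fast]=0 → fast++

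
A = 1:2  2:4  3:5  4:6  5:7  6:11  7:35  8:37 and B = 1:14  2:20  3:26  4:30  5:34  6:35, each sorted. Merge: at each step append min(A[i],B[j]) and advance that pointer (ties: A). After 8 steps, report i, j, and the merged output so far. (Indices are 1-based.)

[i=1,j=1] A[i]=2<=B[j]=14 take 2 → i++
[i=2,j=1] A[i]=4<=B[j]=14 take 4 → i++
[i=3,j=1] A[i]=5<=B[j]=14 take 5 → i++
[i=4,j=1] A[i]=6<=B[j]=14 take 6 → i++
[i=5,j=1] A[i]=7<=B[j]=14 take 7 → i++
[i=6,j=1] A[i]=11<=B[j]=14 take 11 → i++
[i=7,j=1] A[i]=35>B[j]=14 take 14 → j++
[i=7,j=2] A[i]=35>B[j]=20 take 20 → j++

i=7, j=3, merged so far=[2, 4, 5, 6, 7, 11, 14, 20]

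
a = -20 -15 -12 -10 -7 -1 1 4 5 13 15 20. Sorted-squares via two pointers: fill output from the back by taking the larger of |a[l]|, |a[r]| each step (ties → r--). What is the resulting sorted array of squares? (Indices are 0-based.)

[1, 1, 16, 25, 49, 100, 144, 169, 225, 225, 400, 400]

l=0 r=11: |-20|<=|20| out[11]=400, r--
l=0 r=10: |-20|>|15| out[10]=400, l++
l=1 r=10: |-15|<=|15| out[9]=225, r--
l=1 r=9: |-15|>|13| out[8]=225, l++
l=2 r=9: |-12|<=|13| out[7]=169, r--
l=2 r=8: |-12|>|5| out[6]=144, l++
l=3 r=8: |-10|>|5| out[5]=100, l++
l=4 r=8: |-7|>|5| out[4]=49, l++
l=5 r=8: |-1|<=|5| out[3]=25, r--
l=5 r=7: |-1|<=|4| out[2]=16, r--
l=5 r=6: |-1|<=|1| out[1]=1, r--
l=5 r=5: |-1|<=|-1| out[0]=1, r--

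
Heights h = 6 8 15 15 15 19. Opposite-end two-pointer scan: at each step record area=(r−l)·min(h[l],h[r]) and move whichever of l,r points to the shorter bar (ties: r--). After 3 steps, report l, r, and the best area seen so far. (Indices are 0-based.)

l=3, r=5, best area=45

l=0 r=5: min(6,19)*5=30 best=30 *, l++
l=1 r=5: min(8,19)*4=32 best=32 *, l++
l=2 r=5: min(15,19)*3=45 best=45 *, l++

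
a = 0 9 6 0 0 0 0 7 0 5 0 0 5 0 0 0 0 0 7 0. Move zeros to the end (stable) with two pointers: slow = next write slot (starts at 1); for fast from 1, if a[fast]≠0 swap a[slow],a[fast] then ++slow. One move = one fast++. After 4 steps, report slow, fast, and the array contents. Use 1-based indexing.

slow=3, fast=5, a=[9, 6, 0, 0, 0, 0, 0, 7, 0, 5, 0, 0, 5, 0, 0, 0, 0, 0, 7, 0]

slow=1 fast=1: a[fast]=0, fast++
slow=1 fast=2: a[fast]=9≠0 swap→a[1]=9, slow++,fast++
slow=2 fast=3: a[fast]=6≠0 swap→a[2]=6, slow++,fast++
slow=3 fast=4: a[fast]=0, fast++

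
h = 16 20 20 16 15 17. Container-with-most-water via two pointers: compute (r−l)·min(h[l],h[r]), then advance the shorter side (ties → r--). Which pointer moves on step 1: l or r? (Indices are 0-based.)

l=0 r=5: min(16,17)*5=80 best=80 *, l++

l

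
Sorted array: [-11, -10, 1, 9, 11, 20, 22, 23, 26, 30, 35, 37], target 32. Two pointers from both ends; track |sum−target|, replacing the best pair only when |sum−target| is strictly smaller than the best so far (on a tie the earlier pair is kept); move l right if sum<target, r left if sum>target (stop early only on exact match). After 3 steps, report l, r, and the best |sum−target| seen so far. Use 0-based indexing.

[0,11] -11+37=26 d=6 * → l++
[1,11] -10+37=27 d=5 * → l++
[2,11] 1+37=38 d=6 → r--

l=2, r=10, best |Δ|=5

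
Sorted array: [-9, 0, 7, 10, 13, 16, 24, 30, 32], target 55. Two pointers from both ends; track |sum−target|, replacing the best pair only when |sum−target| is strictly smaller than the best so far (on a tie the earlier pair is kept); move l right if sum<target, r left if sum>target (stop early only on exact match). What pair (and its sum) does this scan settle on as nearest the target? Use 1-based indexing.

l=1 r=9: -9+32=23 d=32 *, l++
l=2 r=9: 0+32=32 d=23 *, l++
l=3 r=9: 7+32=39 d=16 *, l++
l=4 r=9: 10+32=42 d=13 *, l++
l=5 r=9: 13+32=45 d=10 *, l++
l=6 r=9: 16+32=48 d=7 *, l++
l=7 r=9: 24+32=56 d=1 *, r--
l=7 r=8: 24+30=54 d=1, l++

pair (24, 32) with sum 56 (|Δ|=1)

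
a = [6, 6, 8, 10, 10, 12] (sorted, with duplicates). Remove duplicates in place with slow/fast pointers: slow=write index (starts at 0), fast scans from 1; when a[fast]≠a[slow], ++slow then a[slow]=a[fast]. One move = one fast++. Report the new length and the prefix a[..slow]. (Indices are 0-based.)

length 4; prefix = [6, 8, 10, 12]

slow=0 fast=1: a[fast]=6=a[slow] dup, fast++
slow=0 fast=2: a[fast]=8≠a[slow]=6 write a[1]=8, slow++,fast++
slow=1 fast=3: a[fast]=10≠a[slow]=8 write a[2]=10, slow++,fast++
slow=2 fast=4: a[fast]=10=a[slow] dup, fast++
slow=2 fast=5: a[fast]=12≠a[slow]=10 write a[3]=12, slow++,fast++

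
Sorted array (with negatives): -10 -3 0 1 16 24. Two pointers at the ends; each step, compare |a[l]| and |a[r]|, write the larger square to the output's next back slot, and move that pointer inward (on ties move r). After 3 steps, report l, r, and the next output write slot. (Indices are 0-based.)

l=0 r=5: |-10|<=|24| out[5]=576, r--
l=0 r=4: |-10|<=|16| out[4]=256, r--
l=0 r=3: |-10|>|1| out[3]=100, l++

l=1, r=3, next write slot=2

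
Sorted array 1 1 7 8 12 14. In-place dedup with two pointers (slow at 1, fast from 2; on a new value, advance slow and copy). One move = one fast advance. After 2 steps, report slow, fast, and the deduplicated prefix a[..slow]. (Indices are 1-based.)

(s=1,f=2) a[fast]=1=a[slow] dup → fast++
(s=1,f=3) a[fast]=7≠a[slow]=1 write a[2]=7 → slow++,fast++

slow=2, fast=4, prefix=[1, 7]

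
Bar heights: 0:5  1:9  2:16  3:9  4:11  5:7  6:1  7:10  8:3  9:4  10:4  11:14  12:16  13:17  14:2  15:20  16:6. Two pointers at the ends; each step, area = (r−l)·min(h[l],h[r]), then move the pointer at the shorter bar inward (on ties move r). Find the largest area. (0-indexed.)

max area = 208

l=0 r=16: min(5,6)*16=80 best=80 *, l++
l=1 r=16: min(9,6)*15=90 best=90 *, r--
l=1 r=15: min(9,20)*14=126 best=126 *, l++
l=2 r=15: min(16,20)*13=208 best=208 *, l++
l=3 r=15: min(9,20)*12=108 best=208, l++
l=4 r=15: min(11,20)*11=121 best=208, l++
l=5 r=15: min(7,20)*10=70 best=208, l++
l=6 r=15: min(1,20)*9=9 best=208, l++
l=7 r=15: min(10,20)*8=80 best=208, l++
l=8 r=15: min(3,20)*7=21 best=208, l++
l=9 r=15: min(4,20)*6=24 best=208, l++
l=10 r=15: min(4,20)*5=20 best=208, l++
l=11 r=15: min(14,20)*4=56 best=208, l++
l=12 r=15: min(16,20)*3=48 best=208, l++
l=13 r=15: min(17,20)*2=34 best=208, l++
l=14 r=15: min(2,20)*1=2 best=208, l++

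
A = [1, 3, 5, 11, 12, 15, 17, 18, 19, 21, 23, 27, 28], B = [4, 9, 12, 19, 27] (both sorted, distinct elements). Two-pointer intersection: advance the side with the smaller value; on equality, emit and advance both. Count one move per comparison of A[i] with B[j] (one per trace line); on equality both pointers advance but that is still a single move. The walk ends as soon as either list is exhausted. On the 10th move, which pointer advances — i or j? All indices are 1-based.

[i=1,j=1] 1<4 → i++
[i=2,j=1] 3<4 → i++
[i=3,j=1] 5>4 → j++
[i=3,j=2] 5<9 → i++
[i=4,j=2] 11>9 → j++
[i=4,j=3] 11<12 → i++
[i=5,j=3] 12==12 emit → i++,j++
[i=6,j=4] 15<19 → i++
[i=7,j=4] 17<19 → i++
[i=8,j=4] 18<19 → i++

i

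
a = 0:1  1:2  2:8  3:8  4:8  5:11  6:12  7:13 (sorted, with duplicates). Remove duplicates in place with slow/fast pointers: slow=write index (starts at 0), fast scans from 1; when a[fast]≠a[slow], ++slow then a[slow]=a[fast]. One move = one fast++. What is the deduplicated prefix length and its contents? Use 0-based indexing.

length 6; prefix = [1, 2, 8, 11, 12, 13]

(s=0,f=1) a[fast]=2≠a[slow]=1 write a[1]=2 → slow++,fast++
(s=1,f=2) a[fast]=8≠a[slow]=2 write a[2]=8 → slow++,fast++
(s=2,f=3) a[fast]=8=a[slow] dup → fast++
(s=2,f=4) a[fast]=8=a[slow] dup → fast++
(s=2,f=5) a[fast]=11≠a[slow]=8 write a[3]=11 → slow++,fast++
(s=3,f=6) a[fast]=12≠a[slow]=11 write a[4]=12 → slow++,fast++
(s=4,f=7) a[fast]=13≠a[slow]=12 write a[5]=13 → slow++,fast++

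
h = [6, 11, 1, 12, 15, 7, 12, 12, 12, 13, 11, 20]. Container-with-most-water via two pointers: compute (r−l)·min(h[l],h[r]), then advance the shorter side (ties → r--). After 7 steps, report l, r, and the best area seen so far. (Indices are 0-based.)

[0,11] min(6,20)*11=66 best=66 * → l++
[1,11] min(11,20)*10=110 best=110 * → l++
[2,11] min(1,20)*9=9 best=110 → l++
[3,11] min(12,20)*8=96 best=110 → l++
[4,11] min(15,20)*7=105 best=110 → l++
[5,11] min(7,20)*6=42 best=110 → l++
[6,11] min(12,20)*5=60 best=110 → l++

l=7, r=11, best area=110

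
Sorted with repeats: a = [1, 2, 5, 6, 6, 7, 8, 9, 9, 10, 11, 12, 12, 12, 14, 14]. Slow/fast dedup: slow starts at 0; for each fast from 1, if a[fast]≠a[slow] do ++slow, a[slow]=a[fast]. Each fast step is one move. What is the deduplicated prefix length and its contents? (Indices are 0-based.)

(s=0,f=1) a[fast]=2≠a[slow]=1 write a[1]=2 → slow++,fast++
(s=1,f=2) a[fast]=5≠a[slow]=2 write a[2]=5 → slow++,fast++
(s=2,f=3) a[fast]=6≠a[slow]=5 write a[3]=6 → slow++,fast++
(s=3,f=4) a[fast]=6=a[slow] dup → fast++
(s=3,f=5) a[fast]=7≠a[slow]=6 write a[4]=7 → slow++,fast++
(s=4,f=6) a[fast]=8≠a[slow]=7 write a[5]=8 → slow++,fast++
(s=5,f=7) a[fast]=9≠a[slow]=8 write a[6]=9 → slow++,fast++
(s=6,f=8) a[fast]=9=a[slow] dup → fast++
(s=6,f=9) a[fast]=10≠a[slow]=9 write a[7]=10 → slow++,fast++
(s=7,f=10) a[fast]=11≠a[slow]=10 write a[8]=11 → slow++,fast++
(s=8,f=11) a[fast]=12≠a[slow]=11 write a[9]=12 → slow++,fast++
(s=9,f=12) a[fast]=12=a[slow] dup → fast++
(s=9,f=13) a[fast]=12=a[slow] dup → fast++
(s=9,f=14) a[fast]=14≠a[slow]=12 write a[10]=14 → slow++,fast++
(s=10,f=15) a[fast]=14=a[slow] dup → fast++

length 11; prefix = [1, 2, 5, 6, 7, 8, 9, 10, 11, 12, 14]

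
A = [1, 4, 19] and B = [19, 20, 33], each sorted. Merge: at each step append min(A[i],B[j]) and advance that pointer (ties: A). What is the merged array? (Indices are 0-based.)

i=0 j=0: A[i]=1<=B[j]=19 take 1, i++
i=1 j=0: A[i]=4<=B[j]=19 take 4, i++
i=2 j=0: A[i]=19<=B[j]=19 take 19, i++
i=3 j=0: A done, take B[j]=19, j++
i=3 j=1: A done, take B[j]=20, j++
i=3 j=2: A done, take B[j]=33, j++

[1, 4, 19, 19, 20, 33]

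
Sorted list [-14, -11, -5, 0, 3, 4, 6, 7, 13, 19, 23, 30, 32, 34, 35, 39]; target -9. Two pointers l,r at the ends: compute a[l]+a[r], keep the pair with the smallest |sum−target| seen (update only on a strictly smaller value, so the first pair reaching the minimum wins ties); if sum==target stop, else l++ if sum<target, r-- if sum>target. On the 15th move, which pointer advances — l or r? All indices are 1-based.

[1,16] -14+39=25 d=34 * → r--
[1,15] -14+35=21 d=30 * → r--
[1,14] -14+34=20 d=29 * → r--
[1,13] -14+32=18 d=27 * → r--
[1,12] -14+30=16 d=25 * → r--
[1,11] -14+23=9 d=18 * → r--
[1,10] -14+19=5 d=14 * → r--
[1,9] -14+13=-1 d=8 * → r--
[1,8] -14+7=-7 d=2 * → r--
[1,7] -14+6=-8 d=1 * → r--
[1,6] -14+4=-10 d=1 → l++
[2,6] -11+4=-7 d=2 → r--
[2,5] -11+3=-8 d=1 → r--
[2,4] -11+0=-11 d=2 → l++
[3,4] -5+0=-5 d=4 → r--

r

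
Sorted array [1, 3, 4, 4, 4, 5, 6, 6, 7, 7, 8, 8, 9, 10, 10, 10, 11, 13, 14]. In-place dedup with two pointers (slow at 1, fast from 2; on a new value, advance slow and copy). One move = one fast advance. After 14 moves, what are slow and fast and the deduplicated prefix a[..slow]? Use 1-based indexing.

slow=9, fast=16, prefix=[1, 3, 4, 5, 6, 7, 8, 9, 10]

slow=1 fast=2: a[fast]=3≠a[slow]=1 write a[2]=3, slow++,fast++
slow=2 fast=3: a[fast]=4≠a[slow]=3 write a[3]=4, slow++,fast++
slow=3 fast=4: a[fast]=4=a[slow] dup, fast++
slow=3 fast=5: a[fast]=4=a[slow] dup, fast++
slow=3 fast=6: a[fast]=5≠a[slow]=4 write a[4]=5, slow++,fast++
slow=4 fast=7: a[fast]=6≠a[slow]=5 write a[5]=6, slow++,fast++
slow=5 fast=8: a[fast]=6=a[slow] dup, fast++
slow=5 fast=9: a[fast]=7≠a[slow]=6 write a[6]=7, slow++,fast++
slow=6 fast=10: a[fast]=7=a[slow] dup, fast++
slow=6 fast=11: a[fast]=8≠a[slow]=7 write a[7]=8, slow++,fast++
slow=7 fast=12: a[fast]=8=a[slow] dup, fast++
slow=7 fast=13: a[fast]=9≠a[slow]=8 write a[8]=9, slow++,fast++
slow=8 fast=14: a[fast]=10≠a[slow]=9 write a[9]=10, slow++,fast++
slow=9 fast=15: a[fast]=10=a[slow] dup, fast++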